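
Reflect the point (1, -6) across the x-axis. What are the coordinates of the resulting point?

Reflection across x-axis: (1, -6) → (1, 6)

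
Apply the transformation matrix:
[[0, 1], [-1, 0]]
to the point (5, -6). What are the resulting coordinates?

Matrix multiplication:
[[0, 1], [-1, 0]] × [5, -6]ᵀ
= [(0)(5) + (1)(-6), (-1)(5) + (0)(-6)]ᵀ
= [-6, -5]ᵀ
Result: (-6, -5)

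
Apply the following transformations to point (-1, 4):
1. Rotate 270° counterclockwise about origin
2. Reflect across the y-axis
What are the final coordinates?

Step 1: Rotate 270° → (4, 1)
Step 2: Reflect across y-axis → (-4, 1)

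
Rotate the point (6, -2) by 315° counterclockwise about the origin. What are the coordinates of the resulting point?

Rotation matrix for 315°: [[cos 315°, -sin 315°], [sin 315°, cos 315°]] ≈ [[0.707107, 0.707107], [-0.707107, 0.707107]]
[[0.707107, 0.707107], [-0.707107, 0.707107]] × [6, -2]ᵀ ≈ [2.8284, -5.6569]ᵀ
Result: (2.8284, -5.6569)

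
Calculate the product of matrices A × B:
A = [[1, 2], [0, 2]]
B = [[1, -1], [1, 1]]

Matrix multiplication:
C[0][0] = 1×1 + 2×1 = 3
C[0][1] = 1×-1 + 2×1 = 1
C[1][0] = 0×1 + 2×1 = 2
C[1][1] = 0×-1 + 2×1 = 2
Result: [[3, 1], [2, 2]]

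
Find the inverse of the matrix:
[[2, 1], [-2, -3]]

For [[a,b],[c,d]], inverse = (1/det)·[[d,-b],[-c,a]]
det = (2)(-3) - (1)(-2) = -6 - -2 = -4
Inverse = (1/-4)·[[-3, -1], [2, 2]]
= [[3/4, 1/4], [-1/2, -1/2]]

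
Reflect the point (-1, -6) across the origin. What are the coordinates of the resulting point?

Reflection across origin: (-1, -6) → (1, 6)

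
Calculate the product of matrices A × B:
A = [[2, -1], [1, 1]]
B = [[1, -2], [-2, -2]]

Matrix multiplication:
C[0][0] = 2×1 + -1×-2 = 4
C[0][1] = 2×-2 + -1×-2 = -2
C[1][0] = 1×1 + 1×-2 = -1
C[1][1] = 1×-2 + 1×-2 = -4
Result: [[4, -2], [-1, -4]]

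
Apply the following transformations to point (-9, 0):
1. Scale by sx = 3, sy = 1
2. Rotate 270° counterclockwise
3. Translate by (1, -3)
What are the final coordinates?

Step 1: Scale → (-27, 0)
Step 2: Rotate 270° → (0, 27)
Step 3: Translate → (1, 24)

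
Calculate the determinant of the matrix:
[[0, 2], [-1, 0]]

For a 2×2 matrix [[a, b], [c, d]], det = ad - bc
det = (0)(0) - (2)(-1) = 0 - -2 = 2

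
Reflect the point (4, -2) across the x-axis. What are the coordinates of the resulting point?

Reflection across x-axis: (4, -2) → (4, 2)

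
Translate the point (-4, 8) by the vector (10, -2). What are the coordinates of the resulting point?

Translation by (10, -2) (homogeneous matrix [[1, 0, 10], [0, 1, -2], [0, 0, 1]]):
x' = -4 + 10 = 6
y' = 8 + -2 = 6
Result: (6, 6)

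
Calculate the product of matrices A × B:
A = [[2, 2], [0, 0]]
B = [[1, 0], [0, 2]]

Matrix multiplication:
C[0][0] = 2×1 + 2×0 = 2
C[0][1] = 2×0 + 2×2 = 4
C[1][0] = 0×1 + 0×0 = 0
C[1][1] = 0×0 + 0×2 = 0
Result: [[2, 4], [0, 0]]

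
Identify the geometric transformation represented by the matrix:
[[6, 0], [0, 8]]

This matrix represents: non-uniform scaling by sx = 6, sy = 8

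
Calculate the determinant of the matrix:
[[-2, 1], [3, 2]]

For a 2×2 matrix [[a, b], [c, d]], det = ad - bc
det = (-2)(2) - (1)(3) = -4 - 3 = -7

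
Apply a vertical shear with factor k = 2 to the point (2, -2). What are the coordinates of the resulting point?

Shear matrix for vertical shear with factor k = 2:
[[1, 0], [2, 1]]
Result: (2, -2) → (2, 2)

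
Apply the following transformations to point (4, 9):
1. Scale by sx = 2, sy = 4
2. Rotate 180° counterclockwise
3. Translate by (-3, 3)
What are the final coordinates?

Step 1: Scale → (8, 36)
Step 2: Rotate 180° → (-8, -36)
Step 3: Translate → (-11, -33)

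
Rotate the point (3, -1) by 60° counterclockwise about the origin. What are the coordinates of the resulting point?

Rotation matrix for 60°: [[cos 60°, -sin 60°], [sin 60°, cos 60°]] ≈ [[0.500000, -0.866025], [0.866025, 0.500000]]
[[0.500000, -0.866025], [0.866025, 0.500000]] × [3, -1]ᵀ ≈ [2.3660, 2.0981]ᵀ
Result: (2.3660, 2.0981)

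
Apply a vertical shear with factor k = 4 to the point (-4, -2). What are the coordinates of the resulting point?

Shear matrix for vertical shear with factor k = 4:
[[1, 0], [4, 1]]
Result: (-4, -2) → (-4, -18)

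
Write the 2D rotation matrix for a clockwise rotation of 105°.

Rotation matrix formula: [[cos θ, -sin θ], [sin θ, cos θ]]
A clockwise rotation by 105° is equivalent to a counterclockwise rotation by -105°.
For θ = -105°:
cos(-105°) = -0.2588
sin(-105°) = -0.9659
Result: [[-0.2588, 0.9659], [-0.9659, -0.2588]]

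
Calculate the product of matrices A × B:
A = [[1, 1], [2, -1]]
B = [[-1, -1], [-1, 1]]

Matrix multiplication:
C[0][0] = 1×-1 + 1×-1 = -2
C[0][1] = 1×-1 + 1×1 = 0
C[1][0] = 2×-1 + -1×-1 = -1
C[1][1] = 2×-1 + -1×1 = -3
Result: [[-2, 0], [-1, -3]]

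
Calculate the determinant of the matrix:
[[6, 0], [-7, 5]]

For a 2×2 matrix [[a, b], [c, d]], det = ad - bc
det = (6)(5) - (0)(-7) = 30 - 0 = 30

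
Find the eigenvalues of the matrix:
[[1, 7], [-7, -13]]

Characteristic equation: det(A - λI) = 0
λ² - (trace)λ + (det) = 0
trace = 1 + -13 = -12, det = (1)(-13) - (7)(-7) = 36
λ² - (-12)λ + (36) = 0
λ = (-12 ± √((-12)² - 4·(36))) / 2 = (-12 ± √0) / 2
Solving: λ = -6, -6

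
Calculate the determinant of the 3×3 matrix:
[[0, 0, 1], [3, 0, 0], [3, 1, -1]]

Expansion along first row:
det = 0·det([[0,0],[1,-1]]) - 0·det([[3,0],[3,-1]]) + 1·det([[3,0],[3,1]])
    = 0·(0·-1 - 0·1) - 0·(3·-1 - 0·3) + 1·(3·1 - 0·3)
    = 0·0 - 0·-3 + 1·3
    = 0 + 0 + 3 = 3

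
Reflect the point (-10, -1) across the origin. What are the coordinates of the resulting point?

Reflection across origin: (-10, -1) → (10, 1)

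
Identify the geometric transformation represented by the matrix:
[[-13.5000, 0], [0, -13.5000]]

This matrix represents: uniform scaling by factor -13.5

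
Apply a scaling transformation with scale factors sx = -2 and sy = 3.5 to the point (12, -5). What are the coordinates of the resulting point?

Scaling matrix:
[[-2, 0], [0, 3.50]]
Result: (12 × -2, -5 × 3.5) = (-24, -17.5)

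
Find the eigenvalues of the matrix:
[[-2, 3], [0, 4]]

Characteristic equation: det(A - λI) = 0
λ² - (trace)λ + (det) = 0
trace = -2 + 4 = 2, det = (-2)(4) - (3)(0) = -8
λ² - (2)λ + (-8) = 0
λ = (2 ± √((2)² - 4·(-8))) / 2 = (2 ± √36) / 2
Solving: λ = -2, 4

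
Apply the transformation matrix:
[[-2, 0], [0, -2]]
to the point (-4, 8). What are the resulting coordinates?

Matrix multiplication:
[[-2, 0], [0, -2]] × [-4, 8]ᵀ
= [(-2)(-4) + (0)(8), (0)(-4) + (-2)(8)]ᵀ
= [8, -16]ᵀ
Result: (8, -16)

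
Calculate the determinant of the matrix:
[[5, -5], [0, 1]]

For a 2×2 matrix [[a, b], [c, d]], det = ad - bc
det = (5)(1) - (-5)(0) = 5 - 0 = 5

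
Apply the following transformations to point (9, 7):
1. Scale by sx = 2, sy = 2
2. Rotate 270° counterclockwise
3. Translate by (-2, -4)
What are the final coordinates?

Step 1: Scale → (18, 14)
Step 2: Rotate 270° → (14, -18)
Step 3: Translate → (12, -22)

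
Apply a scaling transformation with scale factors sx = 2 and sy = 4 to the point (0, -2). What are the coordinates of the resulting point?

Scaling matrix:
[[2, 0], [0, 4]]
Result: (0 × 2, -2 × 4) = (0, -8)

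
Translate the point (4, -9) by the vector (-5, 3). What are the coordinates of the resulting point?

Translation by (-5, 3) (homogeneous matrix [[1, 0, -5], [0, 1, 3], [0, 0, 1]]):
x' = 4 + -5 = -1
y' = -9 + 3 = -6
Result: (-1, -6)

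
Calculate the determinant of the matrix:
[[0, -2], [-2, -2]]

For a 2×2 matrix [[a, b], [c, d]], det = ad - bc
det = (0)(-2) - (-2)(-2) = 0 - 4 = -4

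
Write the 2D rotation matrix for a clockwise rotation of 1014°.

Rotation matrix formula: [[cos θ, -sin θ], [sin θ, cos θ]]
A clockwise rotation by 1014° is equivalent to a counterclockwise rotation by -1014°.
For θ = -1014°:
cos(-1014°) = 0.4067
sin(-1014°) = 0.9135
Result: [[0.4067, -0.9135], [0.9135, 0.4067]]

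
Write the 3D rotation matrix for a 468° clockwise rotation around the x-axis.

Rotation matrix for clockwise 468° around x-axis:
A clockwise rotation by 468° is a counterclockwise rotation by -468°.
cos(-468°) = -0.3090, sin(-468°) = -0.9511
Result: [[1, 0, 0], [0, -0.3090, 0.9511], [0, -0.9511, -0.3090]]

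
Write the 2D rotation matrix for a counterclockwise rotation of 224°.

Rotation matrix formula: [[cos θ, -sin θ], [sin θ, cos θ]]
For θ = 224°:
cos(224°) = -0.7193
sin(224°) = -0.6947
Result: [[-0.7193, 0.6947], [-0.6947, -0.7193]]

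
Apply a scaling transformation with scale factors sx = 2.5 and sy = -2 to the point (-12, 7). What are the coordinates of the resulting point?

Scaling matrix:
[[2.50, 0], [0, -2]]
Result: (-12 × 2.5, 7 × -2) = (-30, -14)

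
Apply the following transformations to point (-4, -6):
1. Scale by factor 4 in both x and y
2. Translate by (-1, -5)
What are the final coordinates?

Step 1: Scale (-4, -6) by 4 → (-16, -24)
Step 2: Translate by (-1, -5) → (-17, -29)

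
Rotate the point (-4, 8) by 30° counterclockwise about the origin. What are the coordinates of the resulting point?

Rotation matrix for 30°: [[cos 30°, -sin 30°], [sin 30°, cos 30°]] ≈ [[0.866025, -0.500000], [0.500000, 0.866025]]
[[0.866025, -0.500000], [0.500000, 0.866025]] × [-4, 8]ᵀ ≈ [-7.4641, 4.9282]ᵀ
Result: (-7.4641, 4.9282)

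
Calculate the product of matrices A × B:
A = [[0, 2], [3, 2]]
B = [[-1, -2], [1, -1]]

Matrix multiplication:
C[0][0] = 0×-1 + 2×1 = 2
C[0][1] = 0×-2 + 2×-1 = -2
C[1][0] = 3×-1 + 2×1 = -1
C[1][1] = 3×-2 + 2×-1 = -8
Result: [[2, -2], [-1, -8]]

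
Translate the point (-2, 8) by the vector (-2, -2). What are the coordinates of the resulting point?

Translation by (-2, -2) (homogeneous matrix [[1, 0, -2], [0, 1, -2], [0, 0, 1]]):
x' = -2 + -2 = -4
y' = 8 + -2 = 6
Result: (-4, 6)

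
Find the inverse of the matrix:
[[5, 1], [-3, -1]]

For [[a,b],[c,d]], inverse = (1/det)·[[d,-b],[-c,a]]
det = (5)(-1) - (1)(-3) = -5 - -3 = -2
Inverse = (1/-2)·[[-1, -1], [3, 5]]
= [[1/2, 1/2], [-3/2, -5/2]]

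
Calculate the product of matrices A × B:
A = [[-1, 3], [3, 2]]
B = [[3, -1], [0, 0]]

Matrix multiplication:
C[0][0] = -1×3 + 3×0 = -3
C[0][1] = -1×-1 + 3×0 = 1
C[1][0] = 3×3 + 2×0 = 9
C[1][1] = 3×-1 + 2×0 = -3
Result: [[-3, 1], [9, -3]]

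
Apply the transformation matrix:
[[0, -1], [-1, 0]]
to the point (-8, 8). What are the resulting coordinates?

Matrix multiplication:
[[0, -1], [-1, 0]] × [-8, 8]ᵀ
= [(0)(-8) + (-1)(8), (-1)(-8) + (0)(8)]ᵀ
= [-8, 8]ᵀ
Result: (-8, 8)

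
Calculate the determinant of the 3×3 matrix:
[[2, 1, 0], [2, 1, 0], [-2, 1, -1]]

Expansion along first row:
det = 2·det([[1,0],[1,-1]]) - 1·det([[2,0],[-2,-1]]) + 0·det([[2,1],[-2,1]])
    = 2·(1·-1 - 0·1) - 1·(2·-1 - 0·-2) + 0·(2·1 - 1·-2)
    = 2·-1 - 1·-2 + 0·4
    = -2 + 2 + 0 = 0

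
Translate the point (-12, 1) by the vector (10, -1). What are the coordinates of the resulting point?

Translation by (10, -1) (homogeneous matrix [[1, 0, 10], [0, 1, -1], [0, 0, 1]]):
x' = -12 + 10 = -2
y' = 1 + -1 = 0
Result: (-2, 0)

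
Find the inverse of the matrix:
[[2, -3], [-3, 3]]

For [[a,b],[c,d]], inverse = (1/det)·[[d,-b],[-c,a]]
det = (2)(3) - (-3)(-3) = 6 - 9 = -3
Inverse = (1/-3)·[[3, 3], [3, 2]]
= [[-1, -1], [-1, -2/3]]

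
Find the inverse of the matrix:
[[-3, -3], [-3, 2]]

For [[a,b],[c,d]], inverse = (1/det)·[[d,-b],[-c,a]]
det = (-3)(2) - (-3)(-3) = -6 - 9 = -15
Inverse = (1/-15)·[[2, 3], [3, -3]]
= [[-2/15, -1/5], [-1/5, 1/5]]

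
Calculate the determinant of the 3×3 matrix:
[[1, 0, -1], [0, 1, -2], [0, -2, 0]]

Expansion along first row:
det = 1·det([[1,-2],[-2,0]]) - 0·det([[0,-2],[0,0]]) + -1·det([[0,1],[0,-2]])
    = 1·(1·0 - -2·-2) - 0·(0·0 - -2·0) + -1·(0·-2 - 1·0)
    = 1·-4 - 0·0 + -1·0
    = -4 + 0 + 0 = -4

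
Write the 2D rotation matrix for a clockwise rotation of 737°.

Rotation matrix formula: [[cos θ, -sin θ], [sin θ, cos θ]]
A clockwise rotation by 737° is equivalent to a counterclockwise rotation by -737°.
For θ = -737°:
cos(-737°) = 0.9563
sin(-737°) = -0.2924
Result: [[0.9563, 0.2924], [-0.2924, 0.9563]]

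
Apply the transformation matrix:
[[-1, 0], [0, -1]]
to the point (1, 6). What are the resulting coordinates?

Matrix multiplication:
[[-1, 0], [0, -1]] × [1, 6]ᵀ
= [(-1)(1) + (0)(6), (0)(1) + (-1)(6)]ᵀ
= [-1, -6]ᵀ
Result: (-1, -6)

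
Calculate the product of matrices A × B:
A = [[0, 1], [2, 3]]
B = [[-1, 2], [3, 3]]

Matrix multiplication:
C[0][0] = 0×-1 + 1×3 = 3
C[0][1] = 0×2 + 1×3 = 3
C[1][0] = 2×-1 + 3×3 = 7
C[1][1] = 2×2 + 3×3 = 13
Result: [[3, 3], [7, 13]]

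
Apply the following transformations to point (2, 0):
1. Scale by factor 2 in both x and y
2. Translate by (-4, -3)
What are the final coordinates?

Step 1: Scale (2, 0) by 2 → (4, 0)
Step 2: Translate by (-4, -3) → (0, -3)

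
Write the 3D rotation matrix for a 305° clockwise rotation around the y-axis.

Rotation matrix for clockwise 305° around y-axis:
A clockwise rotation by 305° is a counterclockwise rotation by -305°.
cos(-305°) = 0.5736, sin(-305°) = 0.8192
Result: [[0.5736, 0, 0.8192], [0, 1, 0], [-0.8192, 0, 0.5736]]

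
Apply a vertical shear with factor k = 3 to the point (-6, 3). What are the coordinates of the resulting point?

Shear matrix for vertical shear with factor k = 3:
[[1, 0], [3, 1]]
Result: (-6, 3) → (-6, -15)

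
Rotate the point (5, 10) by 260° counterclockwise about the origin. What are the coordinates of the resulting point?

Rotation matrix for 260°: [[cos 260°, -sin 260°], [sin 260°, cos 260°]] ≈ [[-0.173648, 0.984808], [-0.984808, -0.173648]]
[[-0.173648, 0.984808], [-0.984808, -0.173648]] × [5, 10]ᵀ ≈ [8.9798, -6.6605]ᵀ
Result: (8.9798, -6.6605)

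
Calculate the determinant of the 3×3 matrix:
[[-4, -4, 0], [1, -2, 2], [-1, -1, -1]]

Expansion along first row:
det = -4·det([[-2,2],[-1,-1]]) - -4·det([[1,2],[-1,-1]]) + 0·det([[1,-2],[-1,-1]])
    = -4·(-2·-1 - 2·-1) - -4·(1·-1 - 2·-1) + 0·(1·-1 - -2·-1)
    = -4·4 - -4·1 + 0·-3
    = -16 + 4 + 0 = -12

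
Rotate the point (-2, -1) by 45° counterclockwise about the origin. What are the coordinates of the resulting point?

Rotation matrix for 45°: [[cos 45°, -sin 45°], [sin 45°, cos 45°]] ≈ [[0.707107, -0.707107], [0.707107, 0.707107]]
[[0.707107, -0.707107], [0.707107, 0.707107]] × [-2, -1]ᵀ ≈ [-0.7071, -2.1213]ᵀ
Result: (-0.7071, -2.1213)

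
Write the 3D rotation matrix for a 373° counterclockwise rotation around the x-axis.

Rotation matrix for counterclockwise 373° around x-axis:
cos(373°) = 0.9744, sin(373°) = 0.2250
Result: [[1, 0, 0], [0, 0.9744, -0.2250], [0, 0.2250, 0.9744]]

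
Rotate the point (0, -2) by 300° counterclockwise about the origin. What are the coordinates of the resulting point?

Rotation matrix for 300°: [[cos 300°, -sin 300°], [sin 300°, cos 300°]] ≈ [[0.500000, 0.866025], [-0.866025, 0.500000]]
[[0.500000, 0.866025], [-0.866025, 0.500000]] × [0, -2]ᵀ ≈ [-1.7321, -1]ᵀ
Result: (-1.7321, -1)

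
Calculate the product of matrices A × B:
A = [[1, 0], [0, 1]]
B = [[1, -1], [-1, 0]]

Matrix multiplication:
C[0][0] = 1×1 + 0×-1 = 1
C[0][1] = 1×-1 + 0×0 = -1
C[1][0] = 0×1 + 1×-1 = -1
C[1][1] = 0×-1 + 1×0 = 0
Result: [[1, -1], [-1, 0]]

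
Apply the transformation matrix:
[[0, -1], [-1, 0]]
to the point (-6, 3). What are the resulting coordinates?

Matrix multiplication:
[[0, -1], [-1, 0]] × [-6, 3]ᵀ
= [(0)(-6) + (-1)(3), (-1)(-6) + (0)(3)]ᵀ
= [-3, 6]ᵀ
Result: (-3, 6)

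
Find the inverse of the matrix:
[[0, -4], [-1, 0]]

For [[a,b],[c,d]], inverse = (1/det)·[[d,-b],[-c,a]]
det = (0)(0) - (-4)(-1) = 0 - 4 = -4
Inverse = (1/-4)·[[0, 4], [1, 0]]
= [[0, -1], [-1/4, 0]]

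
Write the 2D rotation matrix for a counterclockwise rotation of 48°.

Rotation matrix formula: [[cos θ, -sin θ], [sin θ, cos θ]]
For θ = 48°:
cos(48°) = 0.6691
sin(48°) = 0.7431
Result: [[0.6691, -0.7431], [0.7431, 0.6691]]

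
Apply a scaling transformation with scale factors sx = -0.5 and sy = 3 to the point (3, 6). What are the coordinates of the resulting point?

Scaling matrix:
[[-0.50, 0], [0, 3]]
Result: (3 × -0.5, 6 × 3) = (-1.5, 18)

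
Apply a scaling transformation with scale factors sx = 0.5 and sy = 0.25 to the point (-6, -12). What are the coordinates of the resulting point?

Scaling matrix:
[[0.50, 0], [0, 0.25]]
Result: (-6 × 0.5, -12 × 0.25) = (-3, -3)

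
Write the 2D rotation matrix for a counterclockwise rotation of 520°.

Rotation matrix formula: [[cos θ, -sin θ], [sin θ, cos θ]]
For θ = 520°:
cos(520°) = -0.9397
sin(520°) = 0.3420
Result: [[-0.9397, -0.3420], [0.3420, -0.9397]]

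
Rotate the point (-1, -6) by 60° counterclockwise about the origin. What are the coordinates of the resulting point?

Rotation matrix for 60°: [[cos 60°, -sin 60°], [sin 60°, cos 60°]] ≈ [[0.500000, -0.866025], [0.866025, 0.500000]]
[[0.500000, -0.866025], [0.866025, 0.500000]] × [-1, -6]ᵀ ≈ [4.6962, -3.8660]ᵀ
Result: (4.6962, -3.8660)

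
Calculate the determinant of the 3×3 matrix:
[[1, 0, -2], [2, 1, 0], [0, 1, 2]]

Expansion along first row:
det = 1·det([[1,0],[1,2]]) - 0·det([[2,0],[0,2]]) + -2·det([[2,1],[0,1]])
    = 1·(1·2 - 0·1) - 0·(2·2 - 0·0) + -2·(2·1 - 1·0)
    = 1·2 - 0·4 + -2·2
    = 2 + 0 + -4 = -2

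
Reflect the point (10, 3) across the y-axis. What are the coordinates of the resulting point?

Reflection across y-axis: (10, 3) → (-10, 3)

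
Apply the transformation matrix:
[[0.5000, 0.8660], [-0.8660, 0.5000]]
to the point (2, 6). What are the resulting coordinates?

Matrix multiplication:
[[0.5000, 0.8660], [-0.8660, 0.5000]] × [2, 6]ᵀ
= [(0.5000)(2) + (0.8660)(6), (-0.8660)(2) + (0.5000)(6)]ᵀ
= [6.1960, 1.2680]ᵀ
Result: (6.1960, 1.2680)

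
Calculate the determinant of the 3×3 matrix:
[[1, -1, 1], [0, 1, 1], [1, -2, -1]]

Expansion along first row:
det = 1·det([[1,1],[-2,-1]]) - -1·det([[0,1],[1,-1]]) + 1·det([[0,1],[1,-2]])
    = 1·(1·-1 - 1·-2) - -1·(0·-1 - 1·1) + 1·(0·-2 - 1·1)
    = 1·1 - -1·-1 + 1·-1
    = 1 + -1 + -1 = -1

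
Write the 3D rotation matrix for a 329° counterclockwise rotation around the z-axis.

Rotation matrix for counterclockwise 329° around z-axis:
cos(329°) = 0.8572, sin(329°) = -0.5150
Result: [[0.8572, 0.5150, 0], [-0.5150, 0.8572, 0], [0, 0, 1]]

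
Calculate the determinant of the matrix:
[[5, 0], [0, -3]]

For a 2×2 matrix [[a, b], [c, d]], det = ad - bc
det = (5)(-3) - (0)(0) = -15 - 0 = -15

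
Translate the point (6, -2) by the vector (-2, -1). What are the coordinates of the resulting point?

Translation by (-2, -1) (homogeneous matrix [[1, 0, -2], [0, 1, -1], [0, 0, 1]]):
x' = 6 + -2 = 4
y' = -2 + -1 = -3
Result: (4, -3)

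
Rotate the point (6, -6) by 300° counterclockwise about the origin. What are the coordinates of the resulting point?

Rotation matrix for 300°: [[cos 300°, -sin 300°], [sin 300°, cos 300°]] ≈ [[0.500000, 0.866025], [-0.866025, 0.500000]]
[[0.500000, 0.866025], [-0.866025, 0.500000]] × [6, -6]ᵀ ≈ [-2.1962, -8.1962]ᵀ
Result: (-2.1962, -8.1962)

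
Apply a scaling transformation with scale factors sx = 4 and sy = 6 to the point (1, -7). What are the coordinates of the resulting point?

Scaling matrix:
[[4, 0], [0, 6]]
Result: (1 × 4, -7 × 6) = (4, -42)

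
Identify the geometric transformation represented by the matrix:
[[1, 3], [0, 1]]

This matrix represents: horizontal shear with factor 3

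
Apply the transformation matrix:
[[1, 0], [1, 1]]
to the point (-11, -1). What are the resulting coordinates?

Matrix multiplication:
[[1, 0], [1, 1]] × [-11, -1]ᵀ
= [(1)(-11) + (0)(-1), (1)(-11) + (1)(-1)]ᵀ
= [-11, -12]ᵀ
Result: (-11, -12)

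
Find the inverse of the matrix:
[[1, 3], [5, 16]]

For [[a,b],[c,d]], inverse = (1/det)·[[d,-b],[-c,a]]
det = (1)(16) - (3)(5) = 16 - 15 = 1
Inverse = [[16, -3], [-5, 1]]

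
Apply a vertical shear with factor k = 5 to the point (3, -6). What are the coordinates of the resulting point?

Shear matrix for vertical shear with factor k = 5:
[[1, 0], [5, 1]]
Result: (3, -6) → (3, 9)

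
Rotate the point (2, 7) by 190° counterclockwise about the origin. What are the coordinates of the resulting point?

Rotation matrix for 190°: [[cos 190°, -sin 190°], [sin 190°, cos 190°]] ≈ [[-0.984808, 0.173648], [-0.173648, -0.984808]]
[[-0.984808, 0.173648], [-0.173648, -0.984808]] × [2, 7]ᵀ ≈ [-0.7541, -7.2410]ᵀ
Result: (-0.7541, -7.2410)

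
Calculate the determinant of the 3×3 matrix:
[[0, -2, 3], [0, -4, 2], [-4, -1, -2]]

Expansion along first row:
det = 0·det([[-4,2],[-1,-2]]) - -2·det([[0,2],[-4,-2]]) + 3·det([[0,-4],[-4,-1]])
    = 0·(-4·-2 - 2·-1) - -2·(0·-2 - 2·-4) + 3·(0·-1 - -4·-4)
    = 0·10 - -2·8 + 3·-16
    = 0 + 16 + -48 = -32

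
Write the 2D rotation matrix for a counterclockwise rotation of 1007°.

Rotation matrix formula: [[cos θ, -sin θ], [sin θ, cos θ]]
For θ = 1007°:
cos(1007°) = 0.2924
sin(1007°) = -0.9563
Result: [[0.2924, 0.9563], [-0.9563, 0.2924]]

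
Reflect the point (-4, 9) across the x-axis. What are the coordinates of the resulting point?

Reflection across x-axis: (-4, 9) → (-4, -9)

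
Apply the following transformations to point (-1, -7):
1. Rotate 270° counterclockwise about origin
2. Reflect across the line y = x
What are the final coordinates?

Step 1: Rotate 270° → (-7, 1)
Step 2: Reflect across line y = x → (1, -7)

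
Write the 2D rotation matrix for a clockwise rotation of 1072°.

Rotation matrix formula: [[cos θ, -sin θ], [sin θ, cos θ]]
A clockwise rotation by 1072° is equivalent to a counterclockwise rotation by -1072°.
For θ = -1072°:
cos(-1072°) = 0.9903
sin(-1072°) = 0.1392
Result: [[0.9903, -0.1392], [0.1392, 0.9903]]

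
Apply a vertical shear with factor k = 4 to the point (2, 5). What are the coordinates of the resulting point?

Shear matrix for vertical shear with factor k = 4:
[[1, 0], [4, 1]]
Result: (2, 5) → (2, 13)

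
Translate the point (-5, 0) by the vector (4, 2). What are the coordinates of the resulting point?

Translation by (4, 2) (homogeneous matrix [[1, 0, 4], [0, 1, 2], [0, 0, 1]]):
x' = -5 + 4 = -1
y' = 0 + 2 = 2
Result: (-1, 2)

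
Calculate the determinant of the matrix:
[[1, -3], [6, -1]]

For a 2×2 matrix [[a, b], [c, d]], det = ad - bc
det = (1)(-1) - (-3)(6) = -1 - -18 = 17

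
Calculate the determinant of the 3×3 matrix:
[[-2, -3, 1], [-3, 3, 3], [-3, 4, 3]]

Expansion along first row:
det = -2·det([[3,3],[4,3]]) - -3·det([[-3,3],[-3,3]]) + 1·det([[-3,3],[-3,4]])
    = -2·(3·3 - 3·4) - -3·(-3·3 - 3·-3) + 1·(-3·4 - 3·-3)
    = -2·-3 - -3·0 + 1·-3
    = 6 + 0 + -3 = 3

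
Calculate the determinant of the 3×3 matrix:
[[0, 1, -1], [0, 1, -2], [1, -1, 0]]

Expansion along first row:
det = 0·det([[1,-2],[-1,0]]) - 1·det([[0,-2],[1,0]]) + -1·det([[0,1],[1,-1]])
    = 0·(1·0 - -2·-1) - 1·(0·0 - -2·1) + -1·(0·-1 - 1·1)
    = 0·-2 - 1·2 + -1·-1
    = 0 + -2 + 1 = -1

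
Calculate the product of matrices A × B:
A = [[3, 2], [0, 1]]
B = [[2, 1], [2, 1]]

Matrix multiplication:
C[0][0] = 3×2 + 2×2 = 10
C[0][1] = 3×1 + 2×1 = 5
C[1][0] = 0×2 + 1×2 = 2
C[1][1] = 0×1 + 1×1 = 1
Result: [[10, 5], [2, 1]]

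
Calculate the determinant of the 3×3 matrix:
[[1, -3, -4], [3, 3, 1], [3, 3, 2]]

Expansion along first row:
det = 1·det([[3,1],[3,2]]) - -3·det([[3,1],[3,2]]) + -4·det([[3,3],[3,3]])
    = 1·(3·2 - 1·3) - -3·(3·2 - 1·3) + -4·(3·3 - 3·3)
    = 1·3 - -3·3 + -4·0
    = 3 + 9 + 0 = 12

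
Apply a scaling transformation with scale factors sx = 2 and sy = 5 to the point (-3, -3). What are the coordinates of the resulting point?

Scaling matrix:
[[2, 0], [0, 5]]
Result: (-3 × 2, -3 × 5) = (-6, -15)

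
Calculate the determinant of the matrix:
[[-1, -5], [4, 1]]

For a 2×2 matrix [[a, b], [c, d]], det = ad - bc
det = (-1)(1) - (-5)(4) = -1 - -20 = 19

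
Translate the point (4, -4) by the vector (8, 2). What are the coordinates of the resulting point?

Translation by (8, 2) (homogeneous matrix [[1, 0, 8], [0, 1, 2], [0, 0, 1]]):
x' = 4 + 8 = 12
y' = -4 + 2 = -2
Result: (12, -2)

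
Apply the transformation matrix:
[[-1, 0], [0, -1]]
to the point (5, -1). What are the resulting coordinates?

Matrix multiplication:
[[-1, 0], [0, -1]] × [5, -1]ᵀ
= [(-1)(5) + (0)(-1), (0)(5) + (-1)(-1)]ᵀ
= [-5, 1]ᵀ
Result: (-5, 1)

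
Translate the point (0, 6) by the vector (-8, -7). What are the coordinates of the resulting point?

Translation by (-8, -7) (homogeneous matrix [[1, 0, -8], [0, 1, -7], [0, 0, 1]]):
x' = 0 + -8 = -8
y' = 6 + -7 = -1
Result: (-8, -1)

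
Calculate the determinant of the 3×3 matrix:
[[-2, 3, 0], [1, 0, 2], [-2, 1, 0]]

Expansion along first row:
det = -2·det([[0,2],[1,0]]) - 3·det([[1,2],[-2,0]]) + 0·det([[1,0],[-2,1]])
    = -2·(0·0 - 2·1) - 3·(1·0 - 2·-2) + 0·(1·1 - 0·-2)
    = -2·-2 - 3·4 + 0·1
    = 4 + -12 + 0 = -8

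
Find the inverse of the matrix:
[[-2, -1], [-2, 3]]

For [[a,b],[c,d]], inverse = (1/det)·[[d,-b],[-c,a]]
det = (-2)(3) - (-1)(-2) = -6 - 2 = -8
Inverse = (1/-8)·[[3, 1], [2, -2]]
= [[-3/8, -1/8], [-1/4, 1/4]]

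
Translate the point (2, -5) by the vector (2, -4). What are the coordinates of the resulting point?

Translation by (2, -4) (homogeneous matrix [[1, 0, 2], [0, 1, -4], [0, 0, 1]]):
x' = 2 + 2 = 4
y' = -5 + -4 = -9
Result: (4, -9)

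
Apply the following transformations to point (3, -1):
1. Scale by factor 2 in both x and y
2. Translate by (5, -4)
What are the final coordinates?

Step 1: Scale (3, -1) by 2 → (6, -2)
Step 2: Translate by (5, -4) → (11, -6)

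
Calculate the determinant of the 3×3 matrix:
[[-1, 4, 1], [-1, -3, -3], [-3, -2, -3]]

Expansion along first row:
det = -1·det([[-3,-3],[-2,-3]]) - 4·det([[-1,-3],[-3,-3]]) + 1·det([[-1,-3],[-3,-2]])
    = -1·(-3·-3 - -3·-2) - 4·(-1·-3 - -3·-3) + 1·(-1·-2 - -3·-3)
    = -1·3 - 4·-6 + 1·-7
    = -3 + 24 + -7 = 14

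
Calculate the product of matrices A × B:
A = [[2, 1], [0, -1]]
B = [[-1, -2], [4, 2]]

Matrix multiplication:
C[0][0] = 2×-1 + 1×4 = 2
C[0][1] = 2×-2 + 1×2 = -2
C[1][0] = 0×-1 + -1×4 = -4
C[1][1] = 0×-2 + -1×2 = -2
Result: [[2, -2], [-4, -2]]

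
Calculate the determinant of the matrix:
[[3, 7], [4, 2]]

For a 2×2 matrix [[a, b], [c, d]], det = ad - bc
det = (3)(2) - (7)(4) = 6 - 28 = -22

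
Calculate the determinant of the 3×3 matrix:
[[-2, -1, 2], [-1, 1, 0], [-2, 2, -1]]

Expansion along first row:
det = -2·det([[1,0],[2,-1]]) - -1·det([[-1,0],[-2,-1]]) + 2·det([[-1,1],[-2,2]])
    = -2·(1·-1 - 0·2) - -1·(-1·-1 - 0·-2) + 2·(-1·2 - 1·-2)
    = -2·-1 - -1·1 + 2·0
    = 2 + 1 + 0 = 3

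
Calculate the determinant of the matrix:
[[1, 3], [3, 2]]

For a 2×2 matrix [[a, b], [c, d]], det = ad - bc
det = (1)(2) - (3)(3) = 2 - 9 = -7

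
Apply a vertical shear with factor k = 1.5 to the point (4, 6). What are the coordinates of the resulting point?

Shear matrix for vertical shear with factor k = 1.5:
[[1, 0], [1.50, 1]]
Result: (4, 6) → (4, 12)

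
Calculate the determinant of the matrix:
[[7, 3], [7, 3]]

For a 2×2 matrix [[a, b], [c, d]], det = ad - bc
det = (7)(3) - (3)(7) = 21 - 21 = 0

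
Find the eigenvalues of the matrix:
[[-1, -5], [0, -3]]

Characteristic equation: det(A - λI) = 0
λ² - (trace)λ + (det) = 0
trace = -1 + -3 = -4, det = (-1)(-3) - (-5)(0) = 3
λ² - (-4)λ + (3) = 0
λ = (-4 ± √((-4)² - 4·(3))) / 2 = (-4 ± √4) / 2
Solving: λ = -3, -1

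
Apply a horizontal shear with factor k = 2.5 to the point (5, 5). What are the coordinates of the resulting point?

Shear matrix for horizontal shear with factor k = 2.5:
[[1, 2.50], [0, 1]]
Result: (5, 5) → (17.5, 5)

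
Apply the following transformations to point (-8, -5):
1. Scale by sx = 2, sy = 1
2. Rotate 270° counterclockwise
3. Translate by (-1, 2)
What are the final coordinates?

Step 1: Scale → (-16, -5)
Step 2: Rotate 270° → (-5, 16)
Step 3: Translate → (-6, 18)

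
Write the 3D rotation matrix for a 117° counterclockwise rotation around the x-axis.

Rotation matrix for counterclockwise 117° around x-axis:
cos(117°) = -0.4540, sin(117°) = 0.8910
Result: [[1, 0, 0], [0, -0.4540, -0.8910], [0, 0.8910, -0.4540]]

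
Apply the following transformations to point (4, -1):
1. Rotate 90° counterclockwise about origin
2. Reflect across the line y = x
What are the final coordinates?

Step 1: Rotate 90° → (1, 4)
Step 2: Reflect across line y = x → (4, 1)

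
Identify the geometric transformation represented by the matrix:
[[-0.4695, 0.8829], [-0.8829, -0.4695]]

This matrix represents: rotation by 242° counterclockwise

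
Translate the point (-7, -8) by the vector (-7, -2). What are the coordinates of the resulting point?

Translation by (-7, -2) (homogeneous matrix [[1, 0, -7], [0, 1, -2], [0, 0, 1]]):
x' = -7 + -7 = -14
y' = -8 + -2 = -10
Result: (-14, -10)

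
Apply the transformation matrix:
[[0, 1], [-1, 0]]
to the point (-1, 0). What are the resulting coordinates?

Matrix multiplication:
[[0, 1], [-1, 0]] × [-1, 0]ᵀ
= [(0)(-1) + (1)(0), (-1)(-1) + (0)(0)]ᵀ
= [0, 1]ᵀ
Result: (0, 1)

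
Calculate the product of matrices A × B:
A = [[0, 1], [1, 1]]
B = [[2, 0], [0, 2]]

Matrix multiplication:
C[0][0] = 0×2 + 1×0 = 0
C[0][1] = 0×0 + 1×2 = 2
C[1][0] = 1×2 + 1×0 = 2
C[1][1] = 1×0 + 1×2 = 2
Result: [[0, 2], [2, 2]]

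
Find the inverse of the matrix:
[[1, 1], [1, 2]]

For [[a,b],[c,d]], inverse = (1/det)·[[d,-b],[-c,a]]
det = (1)(2) - (1)(1) = 2 - 1 = 1
Inverse = [[2, -1], [-1, 1]]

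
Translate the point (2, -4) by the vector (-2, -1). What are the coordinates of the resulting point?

Translation by (-2, -1) (homogeneous matrix [[1, 0, -2], [0, 1, -1], [0, 0, 1]]):
x' = 2 + -2 = 0
y' = -4 + -1 = -5
Result: (0, -5)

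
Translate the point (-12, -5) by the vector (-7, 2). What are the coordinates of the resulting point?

Translation by (-7, 2) (homogeneous matrix [[1, 0, -7], [0, 1, 2], [0, 0, 1]]):
x' = -12 + -7 = -19
y' = -5 + 2 = -3
Result: (-19, -3)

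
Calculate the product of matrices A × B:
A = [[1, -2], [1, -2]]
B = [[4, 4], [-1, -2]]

Matrix multiplication:
C[0][0] = 1×4 + -2×-1 = 6
C[0][1] = 1×4 + -2×-2 = 8
C[1][0] = 1×4 + -2×-1 = 6
C[1][1] = 1×4 + -2×-2 = 8
Result: [[6, 8], [6, 8]]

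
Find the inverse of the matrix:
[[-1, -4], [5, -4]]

For [[a,b],[c,d]], inverse = (1/det)·[[d,-b],[-c,a]]
det = (-1)(-4) - (-4)(5) = 4 - -20 = 24
Inverse = (1/24)·[[-4, 4], [-5, -1]]
= [[-1/6, 1/6], [-5/24, -1/24]]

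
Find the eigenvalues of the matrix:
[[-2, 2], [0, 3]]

Characteristic equation: det(A - λI) = 0
λ² - (trace)λ + (det) = 0
trace = -2 + 3 = 1, det = (-2)(3) - (2)(0) = -6
λ² - (1)λ + (-6) = 0
λ = (1 ± √((1)² - 4·(-6))) / 2 = (1 ± √25) / 2
Solving: λ = -2, 3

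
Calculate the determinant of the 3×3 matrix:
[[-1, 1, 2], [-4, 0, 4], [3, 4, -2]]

Expansion along first row:
det = -1·det([[0,4],[4,-2]]) - 1·det([[-4,4],[3,-2]]) + 2·det([[-4,0],[3,4]])
    = -1·(0·-2 - 4·4) - 1·(-4·-2 - 4·3) + 2·(-4·4 - 0·3)
    = -1·-16 - 1·-4 + 2·-16
    = 16 + 4 + -32 = -12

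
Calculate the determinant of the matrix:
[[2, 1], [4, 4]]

For a 2×2 matrix [[a, b], [c, d]], det = ad - bc
det = (2)(4) - (1)(4) = 8 - 4 = 4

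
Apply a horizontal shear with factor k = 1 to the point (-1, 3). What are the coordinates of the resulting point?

Shear matrix for horizontal shear with factor k = 1:
[[1, 1], [0, 1]]
Result: (-1, 3) → (2, 3)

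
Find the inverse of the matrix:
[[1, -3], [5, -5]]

For [[a,b],[c,d]], inverse = (1/det)·[[d,-b],[-c,a]]
det = (1)(-5) - (-3)(5) = -5 - -15 = 10
Inverse = (1/10)·[[-5, 3], [-5, 1]]
= [[-1/2, 3/10], [-1/2, 1/10]]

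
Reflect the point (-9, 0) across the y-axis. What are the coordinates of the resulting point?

Reflection across y-axis: (-9, 0) → (9, 0)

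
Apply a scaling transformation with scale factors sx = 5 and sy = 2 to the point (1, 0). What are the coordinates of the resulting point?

Scaling matrix:
[[5, 0], [0, 2]]
Result: (1 × 5, 0 × 2) = (5, 0)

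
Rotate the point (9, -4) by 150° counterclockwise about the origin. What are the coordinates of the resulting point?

Rotation matrix for 150°: [[cos 150°, -sin 150°], [sin 150°, cos 150°]] ≈ [[-0.866025, -0.500000], [0.500000, -0.866025]]
[[-0.866025, -0.500000], [0.500000, -0.866025]] × [9, -4]ᵀ ≈ [-5.7942, 7.9641]ᵀ
Result: (-5.7942, 7.9641)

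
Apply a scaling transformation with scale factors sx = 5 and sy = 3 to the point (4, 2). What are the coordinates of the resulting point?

Scaling matrix:
[[5, 0], [0, 3]]
Result: (4 × 5, 2 × 3) = (20, 6)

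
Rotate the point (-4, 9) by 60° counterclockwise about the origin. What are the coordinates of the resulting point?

Rotation matrix for 60°: [[cos 60°, -sin 60°], [sin 60°, cos 60°]] ≈ [[0.500000, -0.866025], [0.866025, 0.500000]]
[[0.500000, -0.866025], [0.866025, 0.500000]] × [-4, 9]ᵀ ≈ [-9.7942, 1.0359]ᵀ
Result: (-9.7942, 1.0359)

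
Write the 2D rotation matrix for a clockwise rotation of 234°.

Rotation matrix formula: [[cos θ, -sin θ], [sin θ, cos θ]]
A clockwise rotation by 234° is equivalent to a counterclockwise rotation by -234°.
For θ = -234°:
cos(-234°) = -0.5878
sin(-234°) = 0.8090
Result: [[-0.5878, -0.8090], [0.8090, -0.5878]]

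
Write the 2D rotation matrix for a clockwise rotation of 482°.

Rotation matrix formula: [[cos θ, -sin θ], [sin θ, cos θ]]
A clockwise rotation by 482° is equivalent to a counterclockwise rotation by -482°.
For θ = -482°:
cos(-482°) = -0.5299
sin(-482°) = -0.8480
Result: [[-0.5299, 0.8480], [-0.8480, -0.5299]]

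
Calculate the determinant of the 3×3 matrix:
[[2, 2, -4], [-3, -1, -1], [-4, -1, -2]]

Expansion along first row:
det = 2·det([[-1,-1],[-1,-2]]) - 2·det([[-3,-1],[-4,-2]]) + -4·det([[-3,-1],[-4,-1]])
    = 2·(-1·-2 - -1·-1) - 2·(-3·-2 - -1·-4) + -4·(-3·-1 - -1·-4)
    = 2·1 - 2·2 + -4·-1
    = 2 + -4 + 4 = 2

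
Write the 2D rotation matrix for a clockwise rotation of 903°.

Rotation matrix formula: [[cos θ, -sin θ], [sin θ, cos θ]]
A clockwise rotation by 903° is equivalent to a counterclockwise rotation by -903°.
For θ = -903°:
cos(-903°) = -0.9986
sin(-903°) = 0.0523
Result: [[-0.9986, -0.0523], [0.0523, -0.9986]]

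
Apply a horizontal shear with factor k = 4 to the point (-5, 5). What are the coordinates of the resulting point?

Shear matrix for horizontal shear with factor k = 4:
[[1, 4], [0, 1]]
Result: (-5, 5) → (15, 5)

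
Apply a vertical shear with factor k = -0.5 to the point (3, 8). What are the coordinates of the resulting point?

Shear matrix for vertical shear with factor k = -0.5:
[[1, 0], [-0.50, 1]]
Result: (3, 8) → (3, 6.5)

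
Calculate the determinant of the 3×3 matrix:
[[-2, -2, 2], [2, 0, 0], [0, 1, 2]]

Expansion along first row:
det = -2·det([[0,0],[1,2]]) - -2·det([[2,0],[0,2]]) + 2·det([[2,0],[0,1]])
    = -2·(0·2 - 0·1) - -2·(2·2 - 0·0) + 2·(2·1 - 0·0)
    = -2·0 - -2·4 + 2·2
    = 0 + 8 + 4 = 12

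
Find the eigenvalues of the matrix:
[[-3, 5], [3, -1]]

Characteristic equation: det(A - λI) = 0
λ² - (trace)λ + (det) = 0
trace = -3 + -1 = -4, det = (-3)(-1) - (5)(3) = -12
λ² - (-4)λ + (-12) = 0
λ = (-4 ± √((-4)² - 4·(-12))) / 2 = (-4 ± √64) / 2
Solving: λ = -6, 2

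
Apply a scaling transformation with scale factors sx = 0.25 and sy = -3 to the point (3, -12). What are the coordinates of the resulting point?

Scaling matrix:
[[0.25, 0], [0, -3]]
Result: (3 × 0.25, -12 × -3) = (0.75, 36)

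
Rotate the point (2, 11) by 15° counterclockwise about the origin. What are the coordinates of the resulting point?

Rotation matrix for 15°: [[cos 15°, -sin 15°], [sin 15°, cos 15°]] ≈ [[0.965926, -0.258819], [0.258819, 0.965926]]
[[0.965926, -0.258819], [0.258819, 0.965926]] × [2, 11]ᵀ ≈ [-0.9152, 11.1428]ᵀ
Result: (-0.9152, 11.1428)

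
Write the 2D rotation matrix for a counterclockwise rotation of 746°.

Rotation matrix formula: [[cos θ, -sin θ], [sin θ, cos θ]]
For θ = 746°:
cos(746°) = 0.8988
sin(746°) = 0.4384
Result: [[0.8988, -0.4384], [0.4384, 0.8988]]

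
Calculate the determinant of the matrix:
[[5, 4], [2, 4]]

For a 2×2 matrix [[a, b], [c, d]], det = ad - bc
det = (5)(4) - (4)(2) = 20 - 8 = 12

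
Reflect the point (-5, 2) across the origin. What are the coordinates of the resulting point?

Reflection across origin: (-5, 2) → (5, -2)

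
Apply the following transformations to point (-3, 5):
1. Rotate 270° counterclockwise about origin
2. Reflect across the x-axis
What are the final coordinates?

Step 1: Rotate 270° → (5, 3)
Step 2: Reflect across x-axis → (5, -3)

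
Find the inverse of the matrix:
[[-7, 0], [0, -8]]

For [[a,b],[c,d]], inverse = (1/det)·[[d,-b],[-c,a]]
det = (-7)(-8) - (0)(0) = 56 - 0 = 56
Inverse = (1/56)·[[-8, 0], [0, -7]]
= [[-1/7, 0], [0, -1/8]]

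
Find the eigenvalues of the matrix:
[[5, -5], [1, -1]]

Characteristic equation: det(A - λI) = 0
λ² - (trace)λ + (det) = 0
trace = 5 + -1 = 4, det = (5)(-1) - (-5)(1) = 0
λ² - (4)λ + (0) = 0
λ = (4 ± √((4)² - 4·(0))) / 2 = (4 ± √16) / 2
Solving: λ = 0, 4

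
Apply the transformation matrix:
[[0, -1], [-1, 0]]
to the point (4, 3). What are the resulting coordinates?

Matrix multiplication:
[[0, -1], [-1, 0]] × [4, 3]ᵀ
= [(0)(4) + (-1)(3), (-1)(4) + (0)(3)]ᵀ
= [-3, -4]ᵀ
Result: (-3, -4)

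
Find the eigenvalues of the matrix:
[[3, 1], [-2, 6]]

Characteristic equation: det(A - λI) = 0
λ² - (trace)λ + (det) = 0
trace = 3 + 6 = 9, det = (3)(6) - (1)(-2) = 20
λ² - (9)λ + (20) = 0
λ = (9 ± √((9)² - 4·(20))) / 2 = (9 ± √1) / 2
Solving: λ = 4, 5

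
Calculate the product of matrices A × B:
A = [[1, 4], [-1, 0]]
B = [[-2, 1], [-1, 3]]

Matrix multiplication:
C[0][0] = 1×-2 + 4×-1 = -6
C[0][1] = 1×1 + 4×3 = 13
C[1][0] = -1×-2 + 0×-1 = 2
C[1][1] = -1×1 + 0×3 = -1
Result: [[-6, 13], [2, -1]]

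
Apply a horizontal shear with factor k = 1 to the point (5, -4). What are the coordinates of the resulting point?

Shear matrix for horizontal shear with factor k = 1:
[[1, 1], [0, 1]]
Result: (5, -4) → (1, -4)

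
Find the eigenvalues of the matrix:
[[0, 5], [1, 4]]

Characteristic equation: det(A - λI) = 0
λ² - (trace)λ + (det) = 0
trace = 0 + 4 = 4, det = (0)(4) - (5)(1) = -5
λ² - (4)λ + (-5) = 0
λ = (4 ± √((4)² - 4·(-5))) / 2 = (4 ± √36) / 2
Solving: λ = -1, 5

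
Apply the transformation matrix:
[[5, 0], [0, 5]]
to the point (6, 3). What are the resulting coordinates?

Matrix multiplication:
[[5, 0], [0, 5]] × [6, 3]ᵀ
= [(5)(6) + (0)(3), (0)(6) + (5)(3)]ᵀ
= [30, 15]ᵀ
Result: (30, 15)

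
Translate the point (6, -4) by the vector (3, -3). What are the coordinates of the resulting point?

Translation by (3, -3) (homogeneous matrix [[1, 0, 3], [0, 1, -3], [0, 0, 1]]):
x' = 6 + 3 = 9
y' = -4 + -3 = -7
Result: (9, -7)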